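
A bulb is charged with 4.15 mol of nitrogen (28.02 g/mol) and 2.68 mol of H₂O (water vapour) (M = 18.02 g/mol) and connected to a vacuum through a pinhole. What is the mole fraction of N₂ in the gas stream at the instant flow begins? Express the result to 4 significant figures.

Rate_i ∝ x_i/√M_i (Graham's law weighted by mole fraction), so the effusate composition follows n_i/√M_i.
Mole fraction of N₂ in the effusate = (n_N₂/√M_N₂) / (n_N₂/√M_N₂ + n_H₂O/√M_H₂O)
= (4.15/√28.02) / (4.15/√28.02 + 2.68/√18.02) = 0.7840/(0.7840 + 0.6313) = 0.5539.

0.5539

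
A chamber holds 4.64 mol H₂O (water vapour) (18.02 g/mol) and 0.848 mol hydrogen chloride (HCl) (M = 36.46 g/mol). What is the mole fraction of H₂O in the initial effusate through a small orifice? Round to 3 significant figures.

Each component's effusion rate ∝ (its partial pressure)·(1/√M) ∝ n_i/√M_i.
Mole fraction of H₂O in the effusate = (n_H₂O/√M_H₂O) / (n_H₂O/√M_H₂O + n_HCl/√M_HCl)
= (4.64/√18.02) / (4.64/√18.02 + 0.848/√36.46) = 1.093/(1.093 + 0.1404) = 0.886.

0.886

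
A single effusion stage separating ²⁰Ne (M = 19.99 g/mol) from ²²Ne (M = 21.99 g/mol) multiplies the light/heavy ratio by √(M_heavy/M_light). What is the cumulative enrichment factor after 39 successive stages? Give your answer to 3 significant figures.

After 39 stages the ratio has grown by (√(21.99/19.99))^39 = (21.99/19.99)^(39/2).
= 1.10005^(39/2) = 6.42.

6.42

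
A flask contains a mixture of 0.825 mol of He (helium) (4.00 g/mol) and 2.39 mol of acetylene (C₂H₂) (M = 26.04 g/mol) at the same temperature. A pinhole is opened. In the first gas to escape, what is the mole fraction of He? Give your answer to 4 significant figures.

0.4683

Each component's effusion rate ∝ (its partial pressure)·(1/√M) ∝ n_i/√M_i.
So x_He in the escaping gas = (n_He/√M_He) / Σ(n_i/√M_i)
= (0.825/√4.00) / (0.825/√4.00 + 2.39/√26.04) = 0.4125/(0.4125 + 0.4684) = 0.4683.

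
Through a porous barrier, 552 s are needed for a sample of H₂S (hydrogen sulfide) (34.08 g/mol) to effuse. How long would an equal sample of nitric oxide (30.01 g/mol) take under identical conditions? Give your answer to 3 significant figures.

518 s

From Graham's law, t_NO/t_H₂S = √(M_NO/M_H₂S) = √(30.01/34.08) = √0.8806 = 0.9384.
So the time for NO is 552 × 0.9384 = 518 s.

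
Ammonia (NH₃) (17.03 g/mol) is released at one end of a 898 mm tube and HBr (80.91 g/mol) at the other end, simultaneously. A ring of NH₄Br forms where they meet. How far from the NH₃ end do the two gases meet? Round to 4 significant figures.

615.6 mm

The fronts meet when d_NH₃ + d_HBr = L with d_NH₃/d_HBr = √(M_HBr/M_NH₃) (Graham's law). Here √(M_HBr/M_NH₃) = √(80.91/17.03) = 2.180.
With d_NH₃ + d_HBr = 898 mm, d_HBr = 898/(1 + 2.180) = 282.4 mm.
d_NH₃ = 898 − 282.4 = 615.6 mm.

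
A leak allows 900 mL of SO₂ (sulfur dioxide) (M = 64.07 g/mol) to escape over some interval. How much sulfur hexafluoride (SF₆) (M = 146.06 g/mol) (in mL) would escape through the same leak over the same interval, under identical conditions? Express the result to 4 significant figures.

596.1 mL

From Graham's law, rate_SF₆/rate_SO₂ = √(M_SO₂/M_SF₆) = √(64.07/146.06) = √0.4387 = 0.6623.
So the volume for SF₆ is 900 × 0.6623 = 596.1 mL.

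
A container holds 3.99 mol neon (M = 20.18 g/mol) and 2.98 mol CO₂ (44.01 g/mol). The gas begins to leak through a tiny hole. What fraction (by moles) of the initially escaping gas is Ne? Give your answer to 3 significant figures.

0.664

The effusion rate of species i is ∝ p_i/√M_i ∝ n_i/√M_i.
x_Ne(eff) = (n_Ne/√M_Ne) / (n_Ne/√M_Ne + n_CO₂/√M_CO₂)
= (3.99/√20.18) / (3.99/√20.18 + 2.98/√44.01) = 0.8882/(0.8882 + 0.4492) = 0.664.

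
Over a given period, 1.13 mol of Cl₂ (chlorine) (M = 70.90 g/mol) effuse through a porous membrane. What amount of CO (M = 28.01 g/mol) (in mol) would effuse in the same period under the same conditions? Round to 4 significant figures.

From Graham's law, rate_CO/rate_Cl₂ = √(M_Cl₂/M_CO) = √(70.90/28.01) = √2.531 = 1.591.
So the amount for CO is 1.13 × 1.591 = 1.798 mol.

1.798 mol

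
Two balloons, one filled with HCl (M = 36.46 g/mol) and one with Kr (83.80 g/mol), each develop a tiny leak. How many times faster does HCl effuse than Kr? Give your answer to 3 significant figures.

Graham's law gives rate_HCl/rate_Kr = √(M_Kr/M_HCl) = √(83.80/36.46) = √2.298 = 1.52.

1.52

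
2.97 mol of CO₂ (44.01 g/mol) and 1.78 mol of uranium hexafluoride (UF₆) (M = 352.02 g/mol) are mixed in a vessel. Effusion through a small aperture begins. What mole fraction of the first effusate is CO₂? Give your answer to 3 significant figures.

Rate_i ∝ x_i/√M_i (Graham's law weighted by mole fraction), so the effusate composition follows n_i/√M_i.
Mole fraction of CO₂ in the effusate = (n_CO₂/√M_CO₂) / (n_CO₂/√M_CO₂ + n_UF₆/√M_UF₆)
= (2.97/√44.01) / (2.97/√44.01 + 1.78/√352.02) = 0.4477/(0.4477 + 0.09487) = 0.825.

0.825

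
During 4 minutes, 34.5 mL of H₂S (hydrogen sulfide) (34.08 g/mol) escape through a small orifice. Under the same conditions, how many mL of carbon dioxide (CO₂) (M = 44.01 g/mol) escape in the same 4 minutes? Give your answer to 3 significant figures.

30.4 mL

Graham's law gives rate_CO₂/rate_H₂S = √(M_H₂S/M_CO₂) = √(34.08/44.01) = √0.7744 = 0.8800.
So the volume for CO₂ is 34.5 × 0.8800 = 30.4 mL.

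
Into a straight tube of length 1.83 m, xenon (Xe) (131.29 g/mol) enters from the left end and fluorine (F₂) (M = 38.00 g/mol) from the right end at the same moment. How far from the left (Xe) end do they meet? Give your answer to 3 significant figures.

In equal time, each gas travels a distance ∝ its rate ∝ 1/√M, so d_Xe/d_F₂ = √(M_F₂/M_Xe) = √(38.00/131.29) = 0.5380.
With d_Xe + d_F₂ = 1.83 m, d_F₂ = 1.83/(1 + 0.5380) = 1.190 m.
d_Xe = 1.83 − 1.190 = 0.640 m.

0.640 m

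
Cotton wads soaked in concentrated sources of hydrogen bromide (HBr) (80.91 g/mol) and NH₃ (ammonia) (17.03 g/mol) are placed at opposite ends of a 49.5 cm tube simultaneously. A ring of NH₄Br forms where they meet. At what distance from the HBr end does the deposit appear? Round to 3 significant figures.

15.6 cm

Graham's law gives d_HBr/d_NH₃ = rate_HBr/rate_NH₃ = √(M_NH₃/M_HBr) = √(17.03/80.91) = 0.4588.
With d_HBr + d_NH₃ = 49.5 cm, d_NH₃ = 49.5/(1 + 0.4588) = 33.93 cm.
d_HBr = 49.5 − 33.93 = 15.6 cm.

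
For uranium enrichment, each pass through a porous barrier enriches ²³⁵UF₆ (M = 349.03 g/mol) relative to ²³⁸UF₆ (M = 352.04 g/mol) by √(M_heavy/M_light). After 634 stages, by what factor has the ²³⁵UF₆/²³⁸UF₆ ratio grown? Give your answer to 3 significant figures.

15.2

Overall factor = α^634 with α = √(352.04/349.03), i.e. (352.04/349.03)^(634/2).
= 1.00862^317 = 15.2.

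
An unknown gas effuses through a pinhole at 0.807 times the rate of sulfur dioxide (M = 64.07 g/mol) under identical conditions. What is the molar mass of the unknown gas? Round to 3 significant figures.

From Graham's law, rate_X/rate_SO₂ = √(M_SO₂/M_X).
0.807 = √(64.07/M_X)
M_X = 64.07 / 0.807² = 64.07 / 0.6512 = 98.4 g/mol

98.4 g/mol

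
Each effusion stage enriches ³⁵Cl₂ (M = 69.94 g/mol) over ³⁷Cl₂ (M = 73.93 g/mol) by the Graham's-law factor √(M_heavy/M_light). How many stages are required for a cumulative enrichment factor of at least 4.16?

52

With α = √(73.93/69.94) per stage, ln α = ½ ln(1.05705) = 0.02774.
Need α^N ≥ 4.16 ⇒ N ≥ ln(4.16) / ln α = 1.426 / 0.02774 = 51.39.
Rounding up, N = 52 stages.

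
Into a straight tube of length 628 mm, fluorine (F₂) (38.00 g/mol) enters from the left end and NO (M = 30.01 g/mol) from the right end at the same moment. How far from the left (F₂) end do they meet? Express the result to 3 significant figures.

In equal time, each gas travels a distance ∝ its rate ∝ 1/√M, so d_F₂/d_NO = √(M_NO/M_F₂) = √(30.01/38.00) = 0.8887.
With d_F₂ + d_NO = 628 mm, d_NO = 628/(1 + 0.8887) = 332.5 mm.
d_F₂ = 628 − 332.5 = 295 mm.

295 mm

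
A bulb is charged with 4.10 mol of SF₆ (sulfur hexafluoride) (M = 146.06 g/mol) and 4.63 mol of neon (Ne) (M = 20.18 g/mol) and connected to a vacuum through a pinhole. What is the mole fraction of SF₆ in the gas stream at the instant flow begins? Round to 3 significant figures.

The effusion rate of species i is ∝ p_i/√M_i ∝ n_i/√M_i.
Mole fraction of SF₆ in the effusate = (n_SF₆/√M_SF₆) / (n_SF₆/√M_SF₆ + n_Ne/√M_Ne)
= (4.10/√146.06) / (4.10/√146.06 + 4.63/√20.18) = 0.3392/(0.3392 + 1.031) = 0.248.

0.248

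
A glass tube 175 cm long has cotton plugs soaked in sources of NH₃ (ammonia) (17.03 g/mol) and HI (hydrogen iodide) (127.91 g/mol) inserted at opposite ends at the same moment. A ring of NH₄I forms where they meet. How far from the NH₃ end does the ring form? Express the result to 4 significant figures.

In equal time, each gas travels a distance ∝ its rate ∝ 1/√M, so d_NH₃/d_HI = √(M_HI/M_NH₃) = √(127.91/17.03) = 2.741.
With d_NH₃ + d_HI = 175 cm, d_HI = 175/(1 + 2.741) = 46.78 cm.
d_NH₃ = 175 − 46.78 = 128.2 cm.

128.2 cm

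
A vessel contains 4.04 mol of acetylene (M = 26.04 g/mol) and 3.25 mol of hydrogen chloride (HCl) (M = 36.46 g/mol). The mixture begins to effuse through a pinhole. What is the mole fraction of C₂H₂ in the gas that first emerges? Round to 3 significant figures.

0.595

Each component's effusion rate ∝ (its partial pressure)·(1/√M) ∝ n_i/√M_i.
x_C₂H₂(eff) = (n_C₂H₂/√M_C₂H₂) / (n_C₂H₂/√M_C₂H₂ + n_HCl/√M_HCl)
= (4.04/√26.04) / (4.04/√26.04 + 3.25/√36.46) = 0.7917/(0.7917 + 0.5382) = 0.595.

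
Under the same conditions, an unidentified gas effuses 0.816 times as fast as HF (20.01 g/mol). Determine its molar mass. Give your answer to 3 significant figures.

Since effusion rate ∝ 1/√M, rate_X/rate_HF = √(M_HF/M_X).
0.816 = √(20.01/M_X)
M_X = 20.01 / 0.816² = 20.01 / 0.6659 = 30.1 g/mol

30.1 g/mol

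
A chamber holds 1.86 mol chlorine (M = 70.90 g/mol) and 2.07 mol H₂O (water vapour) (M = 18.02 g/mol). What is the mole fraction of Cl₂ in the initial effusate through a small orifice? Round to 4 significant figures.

Each component's effusion rate ∝ (its partial pressure)·(1/√M) ∝ n_i/√M_i.
So x_Cl₂ in the escaping gas = (n_Cl₂/√M_Cl₂) / Σ(n_i/√M_i)
= (1.86/√70.90) / (1.86/√70.90 + 2.07/√18.02) = 0.2209/(0.2209 + 0.4876) = 0.3118.

0.3118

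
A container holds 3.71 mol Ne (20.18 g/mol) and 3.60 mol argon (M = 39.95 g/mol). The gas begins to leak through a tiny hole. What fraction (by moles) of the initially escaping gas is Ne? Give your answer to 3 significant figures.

Effusion rate of each component ∝ n_i/√M_i (partial pressure × 1/√M).
So x_Ne in the escaping gas = (n_Ne/√M_Ne) / Σ(n_i/√M_i)
= (3.71/√20.18) / (3.71/√20.18 + 3.60/√39.95) = 0.8259/(0.8259 + 0.5696) = 0.592.

0.592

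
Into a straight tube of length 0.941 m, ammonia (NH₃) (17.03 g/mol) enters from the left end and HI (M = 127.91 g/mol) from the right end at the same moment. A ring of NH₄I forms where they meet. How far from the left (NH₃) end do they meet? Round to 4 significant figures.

0.6894 m

Graham's law gives d_NH₃/d_HI = rate_NH₃/rate_HI = √(M_HI/M_NH₃) = √(127.91/17.03) = 2.741.
With d_NH₃ + d_HI = 0.941 m, d_HI = 0.941/(1 + 2.741) = 0.2516 m.
d_NH₃ = 0.941 − 0.2516 = 0.6894 m.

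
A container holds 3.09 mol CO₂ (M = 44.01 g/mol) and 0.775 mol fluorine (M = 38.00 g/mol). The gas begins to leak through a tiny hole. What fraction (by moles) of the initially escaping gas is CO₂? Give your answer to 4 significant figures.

0.7875

Rate_i ∝ x_i/√M_i (Graham's law weighted by mole fraction), so the effusate composition follows n_i/√M_i.
Mole fraction of CO₂ in the effusate = (n_CO₂/√M_CO₂) / (n_CO₂/√M_CO₂ + n_F₂/√M_F₂)
= (3.09/√44.01) / (3.09/√44.01 + 0.775/√38.00) = 0.4658/(0.4658 + 0.1257) = 0.7875.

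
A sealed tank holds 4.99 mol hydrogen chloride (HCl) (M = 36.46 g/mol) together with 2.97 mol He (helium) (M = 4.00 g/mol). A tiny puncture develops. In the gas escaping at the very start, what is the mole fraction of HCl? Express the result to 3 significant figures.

Rate_i ∝ x_i/√M_i (Graham's law weighted by mole fraction), so the effusate composition follows n_i/√M_i.
Mole fraction of HCl in the effusate = (n_HCl/√M_HCl) / (n_HCl/√M_HCl + n_He/√M_He)
= (4.99/√36.46) / (4.99/√36.46 + 2.97/√4.00) = 0.8264/(0.8264 + 1.485) = 0.358.

0.358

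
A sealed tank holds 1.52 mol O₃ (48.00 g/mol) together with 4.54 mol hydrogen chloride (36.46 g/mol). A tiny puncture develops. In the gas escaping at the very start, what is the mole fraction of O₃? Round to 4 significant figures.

Effusion rate of each component ∝ n_i/√M_i (partial pressure × 1/√M).
x_O₃(eff) = (n_O₃/√M_O₃) / (n_O₃/√M_O₃ + n_HCl/√M_HCl)
= (1.52/√48.00) / (1.52/√48.00 + 4.54/√36.46) = 0.2194/(0.2194 + 0.7519) = 0.2259.

0.2259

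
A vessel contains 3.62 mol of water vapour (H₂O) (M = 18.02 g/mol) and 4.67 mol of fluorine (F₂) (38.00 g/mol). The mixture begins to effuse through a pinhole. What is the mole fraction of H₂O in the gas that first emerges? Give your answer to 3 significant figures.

0.530

The effusion rate of species i is ∝ p_i/√M_i ∝ n_i/√M_i.
x_H₂O(eff) = (n_H₂O/√M_H₂O) / (n_H₂O/√M_H₂O + n_F₂/√M_F₂)
= (3.62/√18.02) / (3.62/√18.02 + 4.67/√38.00) = 0.8528/(0.8528 + 0.7576) = 0.530.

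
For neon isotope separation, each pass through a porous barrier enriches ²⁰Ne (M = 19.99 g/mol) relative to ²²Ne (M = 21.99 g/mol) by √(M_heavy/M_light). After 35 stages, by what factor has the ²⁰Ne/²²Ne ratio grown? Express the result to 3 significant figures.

Each stage multiplies the ratio by α = √(21.99/19.99), so after 35 stages the overall factor is α^35 = (21.99/19.99)^(35/2).
= 1.10005^(35/2) = 5.31.

5.31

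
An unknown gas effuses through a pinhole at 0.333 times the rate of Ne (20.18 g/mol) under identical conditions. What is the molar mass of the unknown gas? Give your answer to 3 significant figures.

Graham's law gives rate_X/rate_Ne = √(M_Ne/M_X).
0.333 = √(20.18/M_X)
M_X = 20.18 / 0.333² = 20.18 / 0.1109 = 182 g/mol

182 g/mol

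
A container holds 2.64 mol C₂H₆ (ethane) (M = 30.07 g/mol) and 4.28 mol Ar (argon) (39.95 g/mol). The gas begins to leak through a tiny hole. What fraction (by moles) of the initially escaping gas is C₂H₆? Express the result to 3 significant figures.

The effusion rate of species i is ∝ p_i/√M_i ∝ n_i/√M_i.
Mole fraction of C₂H₆ in the effusate = (n_C₂H₆/√M_C₂H₆) / (n_C₂H₆/√M_C₂H₆ + n_Ar/√M_Ar)
= (2.64/√30.07) / (2.64/√30.07 + 4.28/√39.95) = 0.4814/(0.4814 + 0.6772) = 0.416.

0.416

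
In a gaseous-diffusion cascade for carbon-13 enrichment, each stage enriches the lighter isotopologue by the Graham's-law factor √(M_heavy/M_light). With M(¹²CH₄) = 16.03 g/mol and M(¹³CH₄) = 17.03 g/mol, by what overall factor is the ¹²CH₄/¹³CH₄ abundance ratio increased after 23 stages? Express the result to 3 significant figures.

2.01

After 23 stages the ratio has grown by (√(17.03/16.03))^23 = (17.03/16.03)^(23/2).
= 1.06238^(23/2) = 2.01.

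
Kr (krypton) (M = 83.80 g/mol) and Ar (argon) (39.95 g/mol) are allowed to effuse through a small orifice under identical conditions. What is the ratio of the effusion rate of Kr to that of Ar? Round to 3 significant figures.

Graham's law gives rate_Kr/rate_Ar = √(M_Ar/M_Kr) = √(39.95/83.80) = √0.4767 = 0.690.

0.690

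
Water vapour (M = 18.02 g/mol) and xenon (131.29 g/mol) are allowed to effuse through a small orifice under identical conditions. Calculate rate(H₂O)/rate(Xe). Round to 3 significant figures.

By Graham's law, rate_H₂O/rate_Xe = √(M_Xe/M_H₂O) = √(131.29/18.02) = √7.286 = 2.70.

2.70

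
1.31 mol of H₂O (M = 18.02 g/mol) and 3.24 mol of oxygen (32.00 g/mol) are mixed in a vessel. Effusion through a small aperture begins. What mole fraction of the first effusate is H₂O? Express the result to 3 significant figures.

0.350

Each component's effusion rate ∝ (its partial pressure)·(1/√M) ∝ n_i/√M_i.
Mole fraction of H₂O in the effusate = (n_H₂O/√M_H₂O) / (n_H₂O/√M_H₂O + n_O₂/√M_O₂)
= (1.31/√18.02) / (1.31/√18.02 + 3.24/√32.00) = 0.3086/(0.3086 + 0.5728) = 0.350.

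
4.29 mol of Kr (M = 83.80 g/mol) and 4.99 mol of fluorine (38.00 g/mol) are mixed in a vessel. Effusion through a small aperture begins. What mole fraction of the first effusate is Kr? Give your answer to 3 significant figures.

0.367

Effusion rate of each component ∝ n_i/√M_i (partial pressure × 1/√M).
So x_Kr in the escaping gas = (n_Kr/√M_Kr) / Σ(n_i/√M_i)
= (4.29/√83.80) / (4.29/√83.80 + 4.99/√38.00) = 0.4686/(0.4686 + 0.8095) = 0.367.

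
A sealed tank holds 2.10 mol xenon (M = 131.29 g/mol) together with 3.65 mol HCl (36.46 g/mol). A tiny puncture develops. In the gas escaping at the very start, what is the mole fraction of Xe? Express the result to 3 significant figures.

Rate_i ∝ x_i/√M_i (Graham's law weighted by mole fraction), so the effusate composition follows n_i/√M_i.
Mole fraction of Xe in the effusate = (n_Xe/√M_Xe) / (n_Xe/√M_Xe + n_HCl/√M_HCl)
= (2.10/√131.29) / (2.10/√131.29 + 3.65/√36.46) = 0.1833/(0.1833 + 0.6045) = 0.233.

0.233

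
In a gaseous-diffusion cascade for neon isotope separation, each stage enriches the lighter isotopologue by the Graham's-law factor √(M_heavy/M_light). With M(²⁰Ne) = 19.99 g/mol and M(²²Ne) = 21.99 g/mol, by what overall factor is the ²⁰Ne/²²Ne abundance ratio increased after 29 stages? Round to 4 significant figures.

After 29 stages the ratio has grown by (√(21.99/19.99))^29 = (21.99/19.99)^(29/2).
= 1.10005^(29/2) = 3.985.

3.985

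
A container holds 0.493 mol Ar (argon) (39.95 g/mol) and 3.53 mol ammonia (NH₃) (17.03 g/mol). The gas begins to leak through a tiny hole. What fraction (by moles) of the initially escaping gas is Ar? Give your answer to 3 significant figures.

Each component's effusion rate ∝ (its partial pressure)·(1/√M) ∝ n_i/√M_i.
Mole fraction of Ar in the effusate = (n_Ar/√M_Ar) / (n_Ar/√M_Ar + n_NH₃/√M_NH₃)
= (0.493/√39.95) / (0.493/√39.95 + 3.53/√17.03) = 0.07800/(0.07800 + 0.8554) = 0.0836.

0.0836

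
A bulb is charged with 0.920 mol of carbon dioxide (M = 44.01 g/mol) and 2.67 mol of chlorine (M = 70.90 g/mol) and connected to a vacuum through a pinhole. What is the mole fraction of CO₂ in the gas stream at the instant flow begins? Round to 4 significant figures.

0.3043

Rate_i ∝ x_i/√M_i (Graham's law weighted by mole fraction), so the effusate composition follows n_i/√M_i.
Mole fraction of CO₂ in the effusate = (n_CO₂/√M_CO₂) / (n_CO₂/√M_CO₂ + n_Cl₂/√M_Cl₂)
= (0.920/√44.01) / (0.920/√44.01 + 2.67/√70.90) = 0.1387/(0.1387 + 0.3171) = 0.3043.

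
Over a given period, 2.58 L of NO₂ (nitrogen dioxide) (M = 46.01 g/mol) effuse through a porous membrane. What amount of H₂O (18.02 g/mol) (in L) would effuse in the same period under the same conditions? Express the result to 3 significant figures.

Graham's law gives rate_H₂O/rate_NO₂ = √(M_NO₂/M_H₂O) = √(46.01/18.02) = √2.553 = 1.598.
So the volume for H₂O is 2.58 × 1.598 = 4.12 L.

4.12 L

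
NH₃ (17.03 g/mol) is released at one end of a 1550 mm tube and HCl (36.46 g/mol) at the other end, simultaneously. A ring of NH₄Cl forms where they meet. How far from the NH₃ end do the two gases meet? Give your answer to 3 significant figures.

Graham's law gives d_NH₃/d_HCl = rate_NH₃/rate_HCl = √(M_HCl/M_NH₃) = √(36.46/17.03) = 1.463.
With d_NH₃ + d_HCl = 1550 mm, d_HCl = 1550/(1 + 1.463) = 629.3 mm.
d_NH₃ = 1550 − 629.3 = 921 mm.

921 mm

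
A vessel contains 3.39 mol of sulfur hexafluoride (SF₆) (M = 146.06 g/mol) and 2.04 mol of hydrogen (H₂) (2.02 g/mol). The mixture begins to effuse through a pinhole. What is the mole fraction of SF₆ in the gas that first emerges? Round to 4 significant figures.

The effusion rate of species i is ∝ p_i/√M_i ∝ n_i/√M_i.
So x_SF₆ in the escaping gas = (n_SF₆/√M_SF₆) / Σ(n_i/√M_i)
= (3.39/√146.06) / (3.39/√146.06 + 2.04/√2.02) = 0.2805/(0.2805 + 1.435) = 0.1635.

0.1635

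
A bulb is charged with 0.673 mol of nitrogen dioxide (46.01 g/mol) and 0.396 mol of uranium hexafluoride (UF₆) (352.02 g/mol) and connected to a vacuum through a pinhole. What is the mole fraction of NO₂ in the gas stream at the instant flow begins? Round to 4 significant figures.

Rate_i ∝ x_i/√M_i (Graham's law weighted by mole fraction), so the effusate composition follows n_i/√M_i.
x_NO₂(eff) = (n_NO₂/√M_NO₂) / (n_NO₂/√M_NO₂ + n_UF₆/√M_UF₆)
= (0.673/√46.01) / (0.673/√46.01 + 0.396/√352.02) = 0.09922/(0.09922 + 0.02111) = 0.8246.

0.8246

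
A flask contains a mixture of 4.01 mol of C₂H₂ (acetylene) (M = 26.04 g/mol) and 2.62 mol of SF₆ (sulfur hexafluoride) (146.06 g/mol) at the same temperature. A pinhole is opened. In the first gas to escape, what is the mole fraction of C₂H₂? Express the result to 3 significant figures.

The effusion rate of species i is ∝ p_i/√M_i ∝ n_i/√M_i.
x_C₂H₂(eff) = (n_C₂H₂/√M_C₂H₂) / (n_C₂H₂/√M_C₂H₂ + n_SF₆/√M_SF₆)
= (4.01/√26.04) / (4.01/√26.04 + 2.62/√146.06) = 0.7858/(0.7858 + 0.2168) = 0.784.

0.784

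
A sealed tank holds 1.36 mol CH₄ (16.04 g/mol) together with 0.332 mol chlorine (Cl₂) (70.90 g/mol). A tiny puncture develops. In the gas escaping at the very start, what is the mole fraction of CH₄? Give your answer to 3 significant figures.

Effusion rate of each component ∝ n_i/√M_i (partial pressure × 1/√M).
Mole fraction of CH₄ in the effusate = (n_CH₄/√M_CH₄) / (n_CH₄/√M_CH₄ + n_Cl₂/√M_Cl₂)
= (1.36/√16.04) / (1.36/√16.04 + 0.332/√70.90) = 0.3396/(0.3396 + 0.03943) = 0.896.

0.896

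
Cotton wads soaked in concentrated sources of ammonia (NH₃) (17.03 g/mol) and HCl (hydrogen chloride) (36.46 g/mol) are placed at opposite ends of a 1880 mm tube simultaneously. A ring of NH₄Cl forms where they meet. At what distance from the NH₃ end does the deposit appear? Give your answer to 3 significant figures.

1120 mm

Distances travelled in equal time are proportional to diffusion rates, so d_NH₃/d_HCl = √(M_HCl/M_NH₃) = √(36.46/17.03) = 1.463.
With d_NH₃ + d_HCl = 1880 mm, d_HCl = 1880/(1 + 1.463) = 763.2 mm.
d_NH₃ = 1880 − 763.2 = 1120 mm.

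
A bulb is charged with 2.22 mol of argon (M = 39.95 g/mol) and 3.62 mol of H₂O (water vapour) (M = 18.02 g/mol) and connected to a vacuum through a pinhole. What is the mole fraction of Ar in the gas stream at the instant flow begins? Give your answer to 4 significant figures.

Rate_i ∝ x_i/√M_i (Graham's law weighted by mole fraction), so the effusate composition follows n_i/√M_i.
x_Ar(eff) = (n_Ar/√M_Ar) / (n_Ar/√M_Ar + n_H₂O/√M_H₂O)
= (2.22/√39.95) / (2.22/√39.95 + 3.62/√18.02) = 0.3512/(0.3512 + 0.8528) = 0.2917.

0.2917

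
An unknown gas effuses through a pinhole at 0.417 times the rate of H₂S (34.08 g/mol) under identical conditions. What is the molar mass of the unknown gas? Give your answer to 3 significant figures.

196 g/mol

Graham's law gives rate_X/rate_H₂S = √(M_H₂S/M_X).
0.417 = √(34.08/M_X)
M_X = 34.08 / 0.417² = 34.08 / 0.1739 = 196 g/mol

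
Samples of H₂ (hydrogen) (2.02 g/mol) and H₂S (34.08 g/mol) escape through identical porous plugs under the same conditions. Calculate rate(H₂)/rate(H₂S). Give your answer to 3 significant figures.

By Graham's law, rate_H₂/rate_H₂S = √(M_H₂S/M_H₂) = √(34.08/2.02) = √16.87 = 4.11.

4.11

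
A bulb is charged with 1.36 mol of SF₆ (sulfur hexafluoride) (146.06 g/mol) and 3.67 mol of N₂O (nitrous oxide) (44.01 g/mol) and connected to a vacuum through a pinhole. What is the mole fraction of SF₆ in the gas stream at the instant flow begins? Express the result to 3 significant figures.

0.169

Each component's effusion rate ∝ (its partial pressure)·(1/√M) ∝ n_i/√M_i.
So x_SF₆ in the escaping gas = (n_SF₆/√M_SF₆) / Σ(n_i/√M_i)
= (1.36/√146.06) / (1.36/√146.06 + 3.67/√44.01) = 0.1125/(0.1125 + 0.5532) = 0.169.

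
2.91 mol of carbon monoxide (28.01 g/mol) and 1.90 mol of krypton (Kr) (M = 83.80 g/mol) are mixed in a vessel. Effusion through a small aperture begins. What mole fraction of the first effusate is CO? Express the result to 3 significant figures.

The effusion rate of species i is ∝ p_i/√M_i ∝ n_i/√M_i.
So x_CO in the escaping gas = (n_CO/√M_CO) / Σ(n_i/√M_i)
= (2.91/√28.01) / (2.91/√28.01 + 1.90/√83.80) = 0.5498/(0.5498 + 0.2076) = 0.726.

0.726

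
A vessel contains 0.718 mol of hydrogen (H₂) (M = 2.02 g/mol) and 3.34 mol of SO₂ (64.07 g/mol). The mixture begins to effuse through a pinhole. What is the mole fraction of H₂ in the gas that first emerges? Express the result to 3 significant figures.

0.548

Each component's effusion rate ∝ (its partial pressure)·(1/√M) ∝ n_i/√M_i.
Mole fraction of H₂ in the effusate = (n_H₂/√M_H₂) / (n_H₂/√M_H₂ + n_SO₂/√M_SO₂)
= (0.718/√2.02) / (0.718/√2.02 + 3.34/√64.07) = 0.5052/(0.5052 + 0.4173) = 0.548.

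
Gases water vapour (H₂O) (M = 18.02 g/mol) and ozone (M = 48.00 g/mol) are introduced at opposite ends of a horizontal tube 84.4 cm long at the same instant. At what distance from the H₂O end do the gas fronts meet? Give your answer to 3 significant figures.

52.3 cm

Graham's law gives d_H₂O/d_O₃ = rate_H₂O/rate_O₃ = √(M_O₃/M_H₂O) = √(48.00/18.02) = 1.632.
With d_H₂O + d_O₃ = 84.4 cm, d_O₃ = 84.4/(1 + 1.632) = 32.07 cm.
d_H₂O = 84.4 − 32.07 = 52.3 cm.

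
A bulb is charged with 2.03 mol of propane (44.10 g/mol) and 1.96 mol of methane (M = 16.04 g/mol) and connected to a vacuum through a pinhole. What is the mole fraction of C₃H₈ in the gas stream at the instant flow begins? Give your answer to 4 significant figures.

0.3845

Each component's effusion rate ∝ (its partial pressure)·(1/√M) ∝ n_i/√M_i.
So x_C₃H₈ in the escaping gas = (n_C₃H₈/√M_C₃H₈) / Σ(n_i/√M_i)
= (2.03/√44.10) / (2.03/√44.10 + 1.96/√16.04) = 0.3057/(0.3057 + 0.4894) = 0.3845.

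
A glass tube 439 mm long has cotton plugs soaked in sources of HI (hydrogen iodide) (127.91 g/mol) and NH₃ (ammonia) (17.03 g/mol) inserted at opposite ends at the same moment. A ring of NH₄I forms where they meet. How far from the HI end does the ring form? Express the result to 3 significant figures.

117 mm

In equal time, each gas travels a distance ∝ its rate ∝ 1/√M, so d_HI/d_NH₃ = √(M_NH₃/M_HI) = √(17.03/127.91) = 0.3649.
With d_HI + d_NH₃ = 439 mm, d_NH₃ = 439/(1 + 0.3649) = 321.6 mm.
d_HI = 439 − 321.6 = 117 mm.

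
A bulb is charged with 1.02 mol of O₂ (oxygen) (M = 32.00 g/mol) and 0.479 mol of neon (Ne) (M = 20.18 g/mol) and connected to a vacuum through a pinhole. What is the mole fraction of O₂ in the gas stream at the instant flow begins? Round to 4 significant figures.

Rate_i ∝ x_i/√M_i (Graham's law weighted by mole fraction), so the effusate composition follows n_i/√M_i.
x_O₂(eff) = (n_O₂/√M_O₂) / (n_O₂/√M_O₂ + n_Ne/√M_Ne)
= (1.02/√32.00) / (1.02/√32.00 + 0.479/√20.18) = 0.1803/(0.1803 + 0.1066) = 0.6284.

0.6284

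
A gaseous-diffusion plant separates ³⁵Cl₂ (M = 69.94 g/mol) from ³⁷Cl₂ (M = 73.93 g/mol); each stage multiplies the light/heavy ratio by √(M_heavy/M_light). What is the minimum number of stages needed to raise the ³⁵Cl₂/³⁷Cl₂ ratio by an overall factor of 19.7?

108

Per stage α = (73.93/69.94)^(1/2) = 1.05705^0.5, giving ln α = 0.02774.
Need α^N ≥ 19.7 ⇒ N ≥ ln(19.7) / ln α = 2.981 / 0.02774 = 107.45.
Minimum whole number of stages: N = 108.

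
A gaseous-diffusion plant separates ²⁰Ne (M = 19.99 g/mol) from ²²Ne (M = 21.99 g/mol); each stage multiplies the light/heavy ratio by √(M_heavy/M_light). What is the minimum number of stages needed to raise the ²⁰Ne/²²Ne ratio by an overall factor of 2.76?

22

With α = √(21.99/19.99) per stage, ln α = ½ ln(1.10005) = 0.04768.
Need α^N ≥ 2.76 ⇒ N ≥ ln(2.76) / ln α = 1.015 / 0.04768 = 21.29.
Minimum whole number of stages: N = 22.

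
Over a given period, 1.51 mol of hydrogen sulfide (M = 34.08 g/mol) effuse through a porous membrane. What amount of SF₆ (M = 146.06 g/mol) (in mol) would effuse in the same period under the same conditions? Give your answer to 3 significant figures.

0.729 mol

Since effusion rate ∝ 1/√M, rate_SF₆/rate_H₂S = √(M_H₂S/M_SF₆) = √(34.08/146.06) = √0.2333 = 0.4830.
So the amount for SF₆ is 1.51 × 0.4830 = 0.729 mol.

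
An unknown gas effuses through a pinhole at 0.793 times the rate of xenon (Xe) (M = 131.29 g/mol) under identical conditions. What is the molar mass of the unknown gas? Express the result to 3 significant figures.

By Graham's law, rate_X/rate_Xe = √(M_Xe/M_X).
0.793 = √(131.29/M_X)
M_X = 131.29 / 0.793² = 131.29 / 0.6288 = 209 g/mol

209 g/mol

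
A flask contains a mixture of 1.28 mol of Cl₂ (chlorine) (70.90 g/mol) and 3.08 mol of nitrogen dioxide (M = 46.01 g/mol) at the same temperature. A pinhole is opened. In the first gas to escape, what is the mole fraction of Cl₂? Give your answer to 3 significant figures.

0.251

Effusion rate of each component ∝ n_i/√M_i (partial pressure × 1/√M).
Mole fraction of Cl₂ in the effusate = (n_Cl₂/√M_Cl₂) / (n_Cl₂/√M_Cl₂ + n_NO₂/√M_NO₂)
= (1.28/√70.90) / (1.28/√70.90 + 3.08/√46.01) = 0.1520/(0.1520 + 0.4541) = 0.251.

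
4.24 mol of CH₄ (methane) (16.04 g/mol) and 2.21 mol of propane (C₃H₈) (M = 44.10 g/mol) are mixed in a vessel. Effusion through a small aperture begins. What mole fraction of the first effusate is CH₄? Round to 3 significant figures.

0.761

Rate_i ∝ x_i/√M_i (Graham's law weighted by mole fraction), so the effusate composition follows n_i/√M_i.
Mole fraction of CH₄ in the effusate = (n_CH₄/√M_CH₄) / (n_CH₄/√M_CH₄ + n_C₃H₈/√M_C₃H₈)
= (4.24/√16.04) / (4.24/√16.04 + 2.21/√44.10) = 1.059/(1.059 + 0.3328) = 0.761.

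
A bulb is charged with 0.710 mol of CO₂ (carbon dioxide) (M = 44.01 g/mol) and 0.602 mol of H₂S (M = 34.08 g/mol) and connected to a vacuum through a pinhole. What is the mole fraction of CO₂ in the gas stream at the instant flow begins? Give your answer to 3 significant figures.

Each component's effusion rate ∝ (its partial pressure)·(1/√M) ∝ n_i/√M_i.
So x_CO₂ in the escaping gas = (n_CO₂/√M_CO₂) / Σ(n_i/√M_i)
= (0.710/√44.01) / (0.710/√44.01 + 0.602/√34.08) = 0.1070/(0.1070 + 0.1031) = 0.509.

0.509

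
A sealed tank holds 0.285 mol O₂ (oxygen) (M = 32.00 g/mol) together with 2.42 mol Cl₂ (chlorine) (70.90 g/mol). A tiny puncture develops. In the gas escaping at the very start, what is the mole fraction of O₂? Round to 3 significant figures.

The effusion rate of species i is ∝ p_i/√M_i ∝ n_i/√M_i.
Mole fraction of O₂ in the effusate = (n_O₂/√M_O₂) / (n_O₂/√M_O₂ + n_Cl₂/√M_Cl₂)
= (0.285/√32.00) / (0.285/√32.00 + 2.42/√70.90) = 0.05038/(0.05038 + 0.2874) = 0.149.

0.149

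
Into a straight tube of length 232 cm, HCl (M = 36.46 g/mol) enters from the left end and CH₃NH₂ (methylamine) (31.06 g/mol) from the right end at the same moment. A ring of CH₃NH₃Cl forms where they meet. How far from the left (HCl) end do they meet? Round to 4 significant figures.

Graham's law gives d_HCl/d_CH₃NH₂ = rate_HCl/rate_CH₃NH₂ = √(M_CH₃NH₂/M_HCl) = √(31.06/36.46) = 0.9230.
With d_HCl + d_CH₃NH₂ = 232 cm, d_CH₃NH₂ = 232/(1 + 0.9230) = 120.6 cm.
d_HCl = 232 − 120.6 = 111.4 cm.

111.4 cm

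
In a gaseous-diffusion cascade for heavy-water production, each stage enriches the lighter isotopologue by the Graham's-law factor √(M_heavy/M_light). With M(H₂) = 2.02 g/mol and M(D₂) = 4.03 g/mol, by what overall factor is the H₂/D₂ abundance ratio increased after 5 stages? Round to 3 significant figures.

5.62

Each stage multiplies the ratio by α = √(4.03/2.02), so after 5 stages the overall factor is α^5 = (4.03/2.02)^(5/2).
= 1.99505^(5/2) = 5.62.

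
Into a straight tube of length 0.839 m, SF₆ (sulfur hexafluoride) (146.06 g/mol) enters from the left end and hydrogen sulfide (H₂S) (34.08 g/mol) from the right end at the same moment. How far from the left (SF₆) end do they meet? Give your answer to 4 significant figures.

Distances travelled in equal time are proportional to diffusion rates, so d_SF₆/d_H₂S = √(M_H₂S/M_SF₆) = √(34.08/146.06) = 0.4830.
With d_SF₆ + d_H₂S = 0.839 m, d_H₂S = 0.839/(1 + 0.4830) = 0.5657 m.
d_SF₆ = 0.839 − 0.5657 = 0.2733 m.

0.2733 m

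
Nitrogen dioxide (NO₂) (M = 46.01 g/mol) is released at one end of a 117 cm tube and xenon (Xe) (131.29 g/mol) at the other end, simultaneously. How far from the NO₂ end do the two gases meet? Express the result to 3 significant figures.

73.5 cm

In equal time, each gas travels a distance ∝ its rate ∝ 1/√M, so d_NO₂/d_Xe = √(M_Xe/M_NO₂) = √(131.29/46.01) = 1.689.
With d_NO₂ + d_Xe = 117 cm, d_Xe = 117/(1 + 1.689) = 43.51 cm.
d_NO₂ = 117 − 43.51 = 73.5 cm.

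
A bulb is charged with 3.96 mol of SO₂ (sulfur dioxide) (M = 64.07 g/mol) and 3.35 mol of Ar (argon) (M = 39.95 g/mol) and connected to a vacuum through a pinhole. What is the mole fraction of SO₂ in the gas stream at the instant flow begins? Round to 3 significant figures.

0.483

Each component's effusion rate ∝ (its partial pressure)·(1/√M) ∝ n_i/√M_i.
x_SO₂(eff) = (n_SO₂/√M_SO₂) / (n_SO₂/√M_SO₂ + n_Ar/√M_Ar)
= (3.96/√64.07) / (3.96/√64.07 + 3.35/√39.95) = 0.4947/(0.4947 + 0.5300) = 0.483.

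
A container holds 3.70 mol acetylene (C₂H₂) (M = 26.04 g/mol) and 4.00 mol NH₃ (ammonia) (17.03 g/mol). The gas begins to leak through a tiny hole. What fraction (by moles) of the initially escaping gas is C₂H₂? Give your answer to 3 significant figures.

The effusion rate of species i is ∝ p_i/√M_i ∝ n_i/√M_i.
Mole fraction of C₂H₂ in the effusate = (n_C₂H₂/√M_C₂H₂) / (n_C₂H₂/√M_C₂H₂ + n_NH₃/√M_NH₃)
= (3.70/√26.04) / (3.70/√26.04 + 4.00/√17.03) = 0.7251/(0.7251 + 0.9693) = 0.428.

0.428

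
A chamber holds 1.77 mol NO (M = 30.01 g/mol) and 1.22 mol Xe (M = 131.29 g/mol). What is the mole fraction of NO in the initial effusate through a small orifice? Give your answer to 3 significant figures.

0.752

Each component's effusion rate ∝ (its partial pressure)·(1/√M) ∝ n_i/√M_i.
x_NO(eff) = (n_NO/√M_NO) / (n_NO/√M_NO + n_Xe/√M_Xe)
= (1.77/√30.01) / (1.77/√30.01 + 1.22/√131.29) = 0.3231/(0.3231 + 0.1065) = 0.752.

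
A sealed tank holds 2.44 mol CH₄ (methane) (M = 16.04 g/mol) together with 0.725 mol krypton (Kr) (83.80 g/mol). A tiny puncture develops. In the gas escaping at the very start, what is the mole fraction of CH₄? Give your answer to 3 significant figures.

Effusion rate of each component ∝ n_i/√M_i (partial pressure × 1/√M).
So x_CH₄ in the escaping gas = (n_CH₄/√M_CH₄) / Σ(n_i/√M_i)
= (2.44/√16.04) / (2.44/√16.04 + 0.725/√83.80) = 0.6092/(0.6092 + 0.07920) = 0.885.

0.885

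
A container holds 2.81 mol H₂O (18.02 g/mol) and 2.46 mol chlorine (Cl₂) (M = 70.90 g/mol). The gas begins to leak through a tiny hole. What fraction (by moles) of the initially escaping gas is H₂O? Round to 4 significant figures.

Effusion rate of each component ∝ n_i/√M_i (partial pressure × 1/√M).
x_H₂O(eff) = (n_H₂O/√M_H₂O) / (n_H₂O/√M_H₂O + n_Cl₂/√M_Cl₂)
= (2.81/√18.02) / (2.81/√18.02 + 2.46/√70.90) = 0.6620/(0.6620 + 0.2922) = 0.6938.

0.6938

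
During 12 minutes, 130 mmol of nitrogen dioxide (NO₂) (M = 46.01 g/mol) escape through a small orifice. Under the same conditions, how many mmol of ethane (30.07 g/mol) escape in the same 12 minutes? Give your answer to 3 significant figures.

161 mmol

By Graham's law, rate_C₂H₆/rate_NO₂ = √(M_NO₂/M_C₂H₆) = √(46.01/30.07) = √1.530 = 1.237.
So the amount for C₂H₆ is 130 × 1.237 = 161 mmol.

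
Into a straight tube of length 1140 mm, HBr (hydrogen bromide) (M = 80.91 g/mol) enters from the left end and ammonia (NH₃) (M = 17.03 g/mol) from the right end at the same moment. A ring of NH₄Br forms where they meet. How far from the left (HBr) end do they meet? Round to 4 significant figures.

Graham's law gives d_HBr/d_NH₃ = rate_HBr/rate_NH₃ = √(M_NH₃/M_HBr) = √(17.03/80.91) = 0.4588.
With d_HBr + d_NH₃ = 1140 mm, d_NH₃ = 1140/(1 + 0.4588) = 781.5 mm.
d_HBr = 1140 − 781.5 = 358.5 mm.

358.5 mm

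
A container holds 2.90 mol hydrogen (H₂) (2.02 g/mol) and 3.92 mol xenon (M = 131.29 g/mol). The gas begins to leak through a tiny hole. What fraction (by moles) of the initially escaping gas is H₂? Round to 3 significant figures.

0.856

The effusion rate of species i is ∝ p_i/√M_i ∝ n_i/√M_i.
Mole fraction of H₂ in the effusate = (n_H₂/√M_H₂) / (n_H₂/√M_H₂ + n_Xe/√M_Xe)
= (2.90/√2.02) / (2.90/√2.02 + 3.92/√131.29) = 2.040/(2.040 + 0.3421) = 0.856.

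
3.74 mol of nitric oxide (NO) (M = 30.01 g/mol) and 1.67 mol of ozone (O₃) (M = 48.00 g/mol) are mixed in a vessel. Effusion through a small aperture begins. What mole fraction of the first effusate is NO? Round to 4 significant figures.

Effusion rate of each component ∝ n_i/√M_i (partial pressure × 1/√M).
x_NO(eff) = (n_NO/√M_NO) / (n_NO/√M_NO + n_O₃/√M_O₃)
= (3.74/√30.01) / (3.74/√30.01 + 1.67/√48.00) = 0.6827/(0.6827 + 0.2410) = 0.7391.

0.7391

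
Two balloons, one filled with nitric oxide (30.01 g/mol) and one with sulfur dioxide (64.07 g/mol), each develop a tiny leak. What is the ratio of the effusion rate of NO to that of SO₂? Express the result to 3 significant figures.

1.46

Since effusion rate ∝ 1/√M, rate_NO/rate_SO₂ = √(M_SO₂/M_NO) = √(64.07/30.01) = √2.135 = 1.46.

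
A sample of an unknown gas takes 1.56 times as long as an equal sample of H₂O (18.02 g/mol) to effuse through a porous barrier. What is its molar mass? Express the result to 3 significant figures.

Since effusion rate ∝ 1/√M, t_X/t_H₂O = √(M_X/M_H₂O).
1.56 = √(M_X/18.02)
M_X = 18.02 × 1.56² = 18.02 × 2.434 = 43.9 g/mol

43.9 g/mol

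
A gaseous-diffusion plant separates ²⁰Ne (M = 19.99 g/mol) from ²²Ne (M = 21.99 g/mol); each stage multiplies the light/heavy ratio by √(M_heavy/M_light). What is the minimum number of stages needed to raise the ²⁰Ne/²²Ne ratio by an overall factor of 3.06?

24

Single-stage factor α = √(21.99/19.99), so ln α = ½ ln(1.10005) = 0.04768.
Need α^N ≥ 3.06 ⇒ N ≥ ln(3.06) / ln α = 1.118 / 0.04768 = 23.46.
So at least 24 stages are needed.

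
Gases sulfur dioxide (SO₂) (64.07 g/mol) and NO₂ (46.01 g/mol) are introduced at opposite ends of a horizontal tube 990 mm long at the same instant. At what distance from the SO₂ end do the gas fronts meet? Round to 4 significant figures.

The fronts meet when d_SO₂ + d_NO₂ = L with d_SO₂/d_NO₂ = √(M_NO₂/M_SO₂) (Graham's law). Here √(M_NO₂/M_SO₂) = √(46.01/64.07) = 0.8474.
With d_SO₂ + d_NO₂ = 990 mm, d_NO₂ = 990/(1 + 0.8474) = 535.9 mm.
d_SO₂ = 990 − 535.9 = 454.1 mm.

454.1 mm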